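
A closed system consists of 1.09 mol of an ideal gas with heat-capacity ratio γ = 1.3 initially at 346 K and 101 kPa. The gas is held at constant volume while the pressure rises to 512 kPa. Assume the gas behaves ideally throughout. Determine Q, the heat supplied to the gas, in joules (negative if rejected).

42500 J

V₁ = nRT₁/P₁ = 1.09×8.314×346/101 = 31.0 L.
Isochoric: V stays 31.0 L; P/T = const ⇒ T₂ = 1750 K, P₂ = 512 kPa.
W = 0 (no volume change).
ΔU = nCvΔT = 1.09×27.7×(1750−346) = 42500 J.
Q = ΔU = 42500 J.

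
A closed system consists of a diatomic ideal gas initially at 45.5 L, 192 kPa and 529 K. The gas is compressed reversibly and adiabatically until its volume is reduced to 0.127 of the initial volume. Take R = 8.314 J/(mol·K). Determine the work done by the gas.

n = P₁V₁/(RT₁) = 192×45.5/(8.314×529) = 1.99 mol.
Adiabatic: TV^(γ−1) = const ⇒ T₂ = 529×(7.87)^0.400 = 1210 K; PV^γ = const ⇒ P₂ = 3450 kPa.
ΔU = nCvΔT = 1.99×20.8×(1210−529) = 28000 J.
Q = 0 for an adiabatic process, so W = −ΔU = -28000 J.

-28000 J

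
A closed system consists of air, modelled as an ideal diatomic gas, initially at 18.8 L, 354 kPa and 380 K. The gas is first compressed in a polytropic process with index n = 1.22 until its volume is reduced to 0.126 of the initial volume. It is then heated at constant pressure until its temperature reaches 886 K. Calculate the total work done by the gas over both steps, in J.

n = P₁V₁/(RT₁) = 354×18.8/(8.314×380) = 2.11 mol.
Step 1 — Polytropic n=1.22: T₂ = T₁(V₁/V₂)^(n−1) = 380×(7.94)^0.22 = 599 K; P₂ = P₁(V₁/V₂)^n = 4430 kPa.
W = (P₁V₁−P₂V₂)/(n−1) = (354×18.8−4430×2.37)/0.22 = -17500 J.
ΔU = nCvΔT = 2.11×20.8×(599−380) = 9610 J.
Q = ΔU + W = -7860 J.
State after step 1: P = 4430 kPa, V = 2.37 L, T = 599 K.
Step 2 — Isobaric: P stays 4430 kPa; V/T = const ⇒ T₂ = 886 K, V₂ = 3.50 L.
W = PΔV = 4430×(3.50−2.37) kPa·L = 5020 J.
ΔU = nCvΔT = 2.11×20.8×(886−599) = 12500 J.
Q = ΔU + W = nCpΔT = 17600 J.
Net over both steps: W = -12400 J, Q = 9710 J, ΔU = 22200 J.

-12400 J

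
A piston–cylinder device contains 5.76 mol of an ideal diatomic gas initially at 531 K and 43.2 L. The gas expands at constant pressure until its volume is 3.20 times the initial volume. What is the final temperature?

P₁ = nRT₁/V₁ = 5.76×8.314×531/43.2 = 589 kPa.
Isobaric: P stays 589 kPa; V/T = const ⇒ T₂ = 1700 K, V₂ = 138 L.

1700 K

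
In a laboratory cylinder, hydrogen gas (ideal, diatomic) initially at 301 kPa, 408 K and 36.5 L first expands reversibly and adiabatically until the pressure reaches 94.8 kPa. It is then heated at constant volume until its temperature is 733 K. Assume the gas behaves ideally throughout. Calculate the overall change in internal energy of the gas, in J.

21900 J

n = P₁V₁/(RT₁) = 301×36.5/(8.314×408) = 3.24 mol.
Step 1 — Adiabatic: T₂/T₁ = (P₂/P₁)^((γ−1)/γ) ⇒ T₂ = 408×(0.315)^0.286 = 293 K; V₂ = 83.3 L.
ΔU = nCvΔT = 3.24×20.8×(293−408) = -7720 J.
Q = 0 for an adiabatic process, so W = −ΔU = 7720 J.
State after step 1: P = 94.8 kPa, V = 83.3 L, T = 293 K.
Step 2 — Isochoric: V stays 83.3 L; P/T = const ⇒ T₂ = 733 K, P₂ = 237 kPa.
W = 0 (no volume change).
ΔU = nCvΔT = 3.24×20.8×(733−293) = 29600 J.
Q = ΔU = 29600 J.
Net over both steps: W = 7720 J, Q = 29600 J, ΔU = 21900 J.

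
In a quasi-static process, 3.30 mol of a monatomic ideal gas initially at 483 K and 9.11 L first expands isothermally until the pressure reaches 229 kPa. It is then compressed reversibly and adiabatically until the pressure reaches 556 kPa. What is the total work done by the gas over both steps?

16000 J

P₁ = nRT₁/V₁ = 3.30×8.314×483/9.11 = 1450 kPa.
Step 1 — Isothermal: T stays 483 K; PV = const ⇒ V₂ = 57.9 L, P₂ = 229 kPa.
ΔU = 0 (ideal gas, T constant).
W = nRT ln(V₂/V₁) = 3.30×8.314×483×ln(6.35) = 24500 J.
Q = ΔU + W = 24500 J.
State after step 1: P = 229 kPa, V = 57.9 L, T = 483 K.
Step 2 — Adiabatic: T₂/T₁ = (P₂/P₁)^((γ−1)/γ) ⇒ T₂ = 483×(2.43)^0.400 = 689 K; V₂ = 34.0 L.
ΔU = nCvΔT = 3.30×12.5×(689−483) = 8470 J.
Q = 0 for an adiabatic process, so W = −ΔU = -8470 J.
Net over both steps: W = 16000 J, Q = 24500 J, ΔU = 8470 J.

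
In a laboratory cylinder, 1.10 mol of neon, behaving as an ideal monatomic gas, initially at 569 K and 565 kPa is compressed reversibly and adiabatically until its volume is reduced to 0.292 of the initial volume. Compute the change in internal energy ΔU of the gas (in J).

9930 J

V₁ = nRT₁/P₁ = 1.10×8.314×569/565 = 9.21 L.
Adiabatic: TV^(γ−1) = const ⇒ T₂ = 569×(3.42)^0.667 = 1290 K; PV^γ = const ⇒ P₂ = 4400 kPa.
For an ideal gas ΔU = nCvΔT with Cv = (3/2)R = 12.5 J/(mol·K).
ΔU = 1.10×12.5×(1290−569) = 9930 J.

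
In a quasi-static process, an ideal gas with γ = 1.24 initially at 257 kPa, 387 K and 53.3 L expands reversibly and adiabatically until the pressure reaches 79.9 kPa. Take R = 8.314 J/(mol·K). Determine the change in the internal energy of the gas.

-11600 J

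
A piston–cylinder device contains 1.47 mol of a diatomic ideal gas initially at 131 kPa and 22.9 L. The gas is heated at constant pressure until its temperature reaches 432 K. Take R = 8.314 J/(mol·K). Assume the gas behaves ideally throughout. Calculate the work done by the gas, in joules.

2280 J

T₁ = P₁V₁/(nR) = 131×22.9/(1.47×8.314) = 245 K.
Isobaric: P stays 131 kPa; V/T = const ⇒ T₂ = 432 K, V₂ = 40.3 L.
W = PΔV = 131×(40.3−22.9) kPa·L = 2280 J.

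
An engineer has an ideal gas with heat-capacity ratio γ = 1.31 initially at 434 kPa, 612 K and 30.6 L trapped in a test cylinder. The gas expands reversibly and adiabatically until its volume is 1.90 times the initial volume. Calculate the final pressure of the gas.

187 kPa

Adiabatic: TV^(γ−1) = const ⇒ T₂ = 612×(0.526)^0.310 = 502 K; PV^γ = const ⇒ P₂ = 187 kPa.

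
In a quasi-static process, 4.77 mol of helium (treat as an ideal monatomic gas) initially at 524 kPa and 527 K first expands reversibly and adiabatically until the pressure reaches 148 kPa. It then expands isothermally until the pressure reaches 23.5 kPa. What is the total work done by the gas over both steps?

V₁ = nRT₁/P₁ = 4.77×8.314×527/524 = 39.9 L.
Step 1 — Adiabatic: T₂/T₁ = (P₂/P₁)^((γ−1)/γ) ⇒ T₂ = 527×(0.282)^0.400 = 318 K; V₂ = 85.2 L.
ΔU = nCvΔT = 4.77×12.5×(318−527) = -12400 J.
Q = 0 for an adiabatic process, so W = −ΔU = 12400 J.
State after step 1: P = 148 kPa, V = 85.2 L, T = 318 K.
Step 2 — Isothermal: T stays 318 K; PV = const ⇒ V₂ = 536 L, P₂ = 23.5 kPa.
ΔU = 0 (ideal gas, T constant).
W = nRT ln(V₂/V₁) = 4.77×8.314×318×ln(6.30) = 23200 J.
Q = ΔU + W = 23200 J.
Net over both steps: W = 35600 J, Q = 23200 J, ΔU = -12400 J.

35600 J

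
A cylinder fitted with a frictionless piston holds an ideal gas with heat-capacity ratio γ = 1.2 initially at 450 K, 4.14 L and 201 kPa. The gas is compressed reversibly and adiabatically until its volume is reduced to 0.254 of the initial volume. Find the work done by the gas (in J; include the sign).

n = P₁V₁/(RT₁) = 201×4.14/(8.314×450) = 0.222 mol.
Adiabatic: TV^(γ−1) = const ⇒ T₂ = 450×(3.94)^0.200 = 592 K; PV^γ = const ⇒ P₂ = 1040 kPa.
ΔU = nCvΔT = 0.222×41.6×(592−450) = 1310 J.
Q = 0 for an adiabatic process, so W = −ΔU = -1310 J.

-1310 J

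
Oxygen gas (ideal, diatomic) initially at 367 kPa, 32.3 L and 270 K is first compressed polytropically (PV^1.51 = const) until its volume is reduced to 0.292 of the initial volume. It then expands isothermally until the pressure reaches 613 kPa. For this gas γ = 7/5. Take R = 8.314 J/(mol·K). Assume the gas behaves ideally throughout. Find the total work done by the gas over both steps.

n = P₁V₁/(RT₁) = 367×32.3/(8.314×270) = 5.28 mol.
Step 1 — Polytropic n=1.51: T₂ = T₁(V₁/V₂)^(n−1) = 270×(3.42)^0.51 = 506 K; P₂ = P₁(V₁/V₂)^n = 2350 kPa.
W = (P₁V₁−P₂V₂)/(n−1) = (367×32.3−2350×9.43)/0.51 = -20300 J.
ΔU = nCvΔT = 5.28×20.8×(506−270) = 25900 J.
Q = ΔU + W = 5580 J.
State after step 1: P = 2350 kPa, V = 9.43 L, T = 506 K.
Step 2 — Isothermal: T stays 506 K; PV = const ⇒ V₂ = 36.2 L, P₂ = 613 kPa.
ΔU = 0 (ideal gas, T constant).
W = nRT ln(V₂/V₁) = 5.28×8.314×506×ln(3.84) = 29900 J.
Q = ΔU + W = 29900 J.
Net over both steps: W = 9590 J, Q = 35500 J, ΔU = 25900 J.

9590 J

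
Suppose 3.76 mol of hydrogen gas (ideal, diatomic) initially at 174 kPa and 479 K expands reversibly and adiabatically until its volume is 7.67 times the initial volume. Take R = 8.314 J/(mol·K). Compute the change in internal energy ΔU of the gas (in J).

V₁ = nRT₁/P₁ = 3.76×8.314×479/174 = 86.1 L.
Adiabatic: TV^(γ−1) = const ⇒ T₂ = 479×(0.130)^0.400 = 212 K; PV^γ = const ⇒ P₂ = 10.0 kPa.
For an ideal gas ΔU = nCvΔT with Cv = (5/2)R = 20.8 J/(mol·K).
ΔU = 3.76×20.8×(212−479) = -20900 J.

-20900 J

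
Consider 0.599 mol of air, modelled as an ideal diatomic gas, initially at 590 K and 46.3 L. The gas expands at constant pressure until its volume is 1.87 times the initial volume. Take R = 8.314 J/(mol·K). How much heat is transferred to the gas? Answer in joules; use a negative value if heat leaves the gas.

8950 J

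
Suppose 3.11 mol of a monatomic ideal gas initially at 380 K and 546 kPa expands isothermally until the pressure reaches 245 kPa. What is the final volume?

V₁ = nRT₁/P₁ = 3.11×8.314×380/546 = 18.0 L.
Isothermal: T stays 380 K; PV = const ⇒ V₂ = 40.1 L, P₂ = 245 kPa.

40.1 L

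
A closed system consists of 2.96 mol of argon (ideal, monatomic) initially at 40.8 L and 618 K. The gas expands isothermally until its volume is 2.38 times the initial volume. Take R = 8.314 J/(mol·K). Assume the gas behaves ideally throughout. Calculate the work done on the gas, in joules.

-13200 J

P₁ = nRT₁/V₁ = 2.96×8.314×618/40.8 = 373 kPa.
Isothermal: T stays 618 K; PV = const ⇒ V₂ = 97.1 L, P₂ = 157 kPa.
W = nRT ln(V₂/V₁) = 2.96×8.314×618×ln(2.38) = 13200 J.
Work done on the gas = −W_by = -13200 J.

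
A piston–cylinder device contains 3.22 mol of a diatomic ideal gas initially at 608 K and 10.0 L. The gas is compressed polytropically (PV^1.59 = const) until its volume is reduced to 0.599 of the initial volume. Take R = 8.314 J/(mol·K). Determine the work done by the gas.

P₁ = nRT₁/V₁ = 3.22×8.314×608/10.0 = 1630 kPa.
Polytropic n=1.59: T₂ = T₁(V₁/V₂)^(n−1) = 608×(1.67)^0.59 = 823 K; P₂ = P₁(V₁/V₂)^n = 3680 kPa.
W = (P₁V₁−P₂V₂)/(n−1) = (1630×10.0−3680×5.99)/0.59 = -9740 J.

-9740 J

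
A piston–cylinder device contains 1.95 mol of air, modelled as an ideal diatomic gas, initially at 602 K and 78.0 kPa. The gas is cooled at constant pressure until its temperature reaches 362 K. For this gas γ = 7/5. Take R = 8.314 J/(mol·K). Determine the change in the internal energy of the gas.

-9730 J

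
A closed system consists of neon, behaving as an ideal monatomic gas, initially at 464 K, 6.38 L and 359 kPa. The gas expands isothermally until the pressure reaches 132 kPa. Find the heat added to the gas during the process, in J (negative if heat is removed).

n = P₁V₁/(RT₁) = 359×6.38/(8.314×464) = 0.594 mol.
Isothermal: T stays 464 K; PV = const ⇒ V₂ = 17.4 L, P₂ = 132 kPa.
ΔU = 0 (ideal gas, T constant).
W = nRT ln(V₂/V₁) = 0.594×8.314×464×ln(2.72) = 2290 J.
Q = ΔU + W = 2290 J.

2290 J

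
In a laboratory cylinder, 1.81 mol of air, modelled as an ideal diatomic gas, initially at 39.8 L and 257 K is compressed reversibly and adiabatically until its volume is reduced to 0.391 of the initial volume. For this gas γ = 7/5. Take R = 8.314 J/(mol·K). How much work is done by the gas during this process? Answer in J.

P₁ = nRT₁/V₁ = 1.81×8.314×257/39.8 = 97.2 kPa.
Adiabatic: TV^(γ−1) = const ⇒ T₂ = 257×(2.56)^0.400 = 374 K; PV^γ = const ⇒ P₂ = 362 kPa.
ΔU = nCvΔT = 1.81×20.8×(374−257) = 4410 J.
Q = 0 for an adiabatic process, so W = −ΔU = -4410 J.

-4410 J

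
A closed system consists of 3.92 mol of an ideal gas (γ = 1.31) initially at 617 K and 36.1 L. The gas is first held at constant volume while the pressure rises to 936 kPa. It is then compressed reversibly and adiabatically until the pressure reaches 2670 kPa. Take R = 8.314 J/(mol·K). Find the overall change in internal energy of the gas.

P₁ = nRT₁/V₁ = 3.92×8.314×617/36.1 = 557 kPa.
Step 1 — Isochoric: V stays 36.1 L; P/T = const ⇒ T₂ = 1040 K, P₂ = 936 kPa.
W = 0 (no volume change).
ΔU = nCvΔT = 3.92×26.8×(1040−617) = 44100 J.
Q = ΔU = 44100 J.
State after step 1: P = 936 kPa, V = 36.1 L, T = 1040 K.
Step 2 — Adiabatic: T₂/T₁ = (P₂/P₁)^((γ−1)/γ) ⇒ T₂ = 1040×(2.85)^0.237 = 1330 K; V₂ = 16.2 L.
ΔU = nCvΔT = 3.92×26.8×(1330−1040) = 30700 J.
Q = 0 for an adiabatic process, so W = −ΔU = -30700 J.
Net over both steps: W = -30700 J, Q = 44100 J, ΔU = 74800 J.

74800 J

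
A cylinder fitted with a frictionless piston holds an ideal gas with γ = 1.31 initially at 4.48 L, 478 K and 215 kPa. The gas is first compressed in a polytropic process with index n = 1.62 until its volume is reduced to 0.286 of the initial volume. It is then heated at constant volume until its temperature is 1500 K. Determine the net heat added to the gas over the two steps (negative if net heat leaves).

n = P₁V₁/(RT₁) = 215×4.48/(8.314×478) = 0.242 mol.
Step 1 — Polytropic n=1.62: T₂ = T₁(V₁/V₂)^(n−1) = 478×(3.50)^0.62 = 1040 K; P₂ = P₁(V₁/V₂)^n = 1630 kPa.
W = (P₁V₁−P₂V₂)/(n−1) = (215×4.48−1630×1.28)/0.62 = -1820 J.
ΔU = nCvΔT = 0.242×26.8×(1040−478) = 3640 J.
Q = ΔU + W = 1820 J.
State after step 1: P = 1630 kPa, V = 1.28 L, T = 1040 K.
Step 2 — Isochoric: V stays 1.28 L; P/T = const ⇒ T₂ = 1500 K, P₂ = 2360 kPa.
W = 0 (no volume change).
ΔU = nCvΔT = 0.242×26.8×(1500−1040) = 3000 J.
Q = ΔU = 3000 J.
Net over both steps: W = -1820 J, Q = 4820 J, ΔU = 6640 J.

4820 J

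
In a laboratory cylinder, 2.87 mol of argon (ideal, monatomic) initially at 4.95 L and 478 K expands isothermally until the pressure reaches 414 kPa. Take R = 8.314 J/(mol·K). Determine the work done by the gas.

19600 J

P₁ = nRT₁/V₁ = 2.87×8.314×478/4.95 = 2300 kPa.
Isothermal: T stays 478 K; PV = const ⇒ V₂ = 27.5 L, P₂ = 414 kPa.
W = nRT ln(V₂/V₁) = 2.87×8.314×478×ln(5.57) = 19600 J.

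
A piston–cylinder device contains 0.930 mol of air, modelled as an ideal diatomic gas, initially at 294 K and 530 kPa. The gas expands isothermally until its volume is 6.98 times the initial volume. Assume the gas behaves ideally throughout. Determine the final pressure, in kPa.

V₁ = nRT₁/P₁ = 0.930×8.314×294/530 = 4.29 L.
Isothermal: T stays 294 K; PV = const ⇒ V₂ = 29.9 L, P₂ = 75.9 kPa.

75.9 kPa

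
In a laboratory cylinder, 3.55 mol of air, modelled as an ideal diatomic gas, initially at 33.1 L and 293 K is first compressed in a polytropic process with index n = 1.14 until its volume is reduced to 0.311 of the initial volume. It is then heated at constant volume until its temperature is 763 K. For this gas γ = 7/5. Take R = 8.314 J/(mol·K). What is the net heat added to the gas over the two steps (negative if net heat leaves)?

23700 J

P₁ = nRT₁/V₁ = 3.55×8.314×293/33.1 = 261 kPa.
Step 1 — Polytropic n=1.14: T₂ = T₁(V₁/V₂)^(n−1) = 293×(3.22)^0.14 = 345 K; P₂ = P₁(V₁/V₂)^n = 989 kPa.
W = (P₁V₁−P₂V₂)/(n−1) = (261×33.1−989×10.3)/0.14 = -11000 J.
ΔU = nCvΔT = 3.55×20.8×(345−293) = 3840 J.
Q = ΔU + W = -7130 J.
State after step 1: P = 989 kPa, V = 10.3 L, T = 345 K.
Step 2 — Isochoric: V stays 10.3 L; P/T = const ⇒ T₂ = 763 K, P₂ = 2190 kPa.
W = 0 (no volume change).
ΔU = nCvΔT = 3.55×20.8×(763−345) = 30800 J.
Q = ΔU = 30800 J.
Net over both steps: W = -11000 J, Q = 23700 J, ΔU = 34700 J.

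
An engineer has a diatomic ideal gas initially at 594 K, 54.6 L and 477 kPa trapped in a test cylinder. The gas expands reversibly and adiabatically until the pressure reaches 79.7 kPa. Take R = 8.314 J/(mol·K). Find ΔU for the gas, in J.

-26100 J

n = P₁V₁/(RT₁) = 477×54.6/(8.314×594) = 5.27 mol.
Adiabatic: T₂/T₁ = (P₂/P₁)^((γ−1)/γ) ⇒ T₂ = 594×(0.167)^0.286 = 356 K; V₂ = 196 L.
For an ideal gas ΔU = nCvΔT with Cv = (5/2)R = 20.8 J/(mol·K).
ΔU = 5.27×20.8×(356−594) = -26100 J.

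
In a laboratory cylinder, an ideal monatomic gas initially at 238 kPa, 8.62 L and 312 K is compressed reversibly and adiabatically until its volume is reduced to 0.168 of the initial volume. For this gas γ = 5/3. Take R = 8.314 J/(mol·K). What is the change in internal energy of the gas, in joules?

7030 J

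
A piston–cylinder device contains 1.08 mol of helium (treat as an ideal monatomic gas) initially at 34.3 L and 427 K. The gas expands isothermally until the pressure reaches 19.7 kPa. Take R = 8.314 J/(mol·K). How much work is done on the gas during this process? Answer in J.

-6660 J

P₁ = nRT₁/V₁ = 1.08×8.314×427/34.3 = 112 kPa.
Isothermal: T stays 427 K; PV = const ⇒ V₂ = 195 L, P₂ = 19.7 kPa.
W = nRT ln(V₂/V₁) = 1.08×8.314×427×ln(5.67) = 6660 J.
Work done on the gas = −W_by = -6660 J.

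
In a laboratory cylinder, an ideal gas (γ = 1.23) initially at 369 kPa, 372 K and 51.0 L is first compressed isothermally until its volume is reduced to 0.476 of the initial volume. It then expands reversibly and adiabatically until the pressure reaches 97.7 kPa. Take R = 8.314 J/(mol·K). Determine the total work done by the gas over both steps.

12300 J

n = P₁V₁/(RT₁) = 369×51.0/(8.314×372) = 6.08 mol.
Step 1 — Isothermal: T stays 372 K; PV = const ⇒ V₂ = 24.3 L, P₂ = 775 kPa.
ΔU = 0 (ideal gas, T constant).
W = nRT ln(V₂/V₁) = 6.08×8.314×372×ln(0.476) = -14000 J.
Q = ΔU + W = -14000 J.
State after step 1: P = 775 kPa, V = 24.3 L, T = 372 K.
Step 2 — Adiabatic: T₂/T₁ = (P₂/P₁)^((γ−1)/γ) ⇒ T₂ = 372×(0.126)^0.187 = 253 K; V₂ = 131 L.
ΔU = nCvΔT = 6.08×36.1×(253−372) = -26300 J.
Q = 0 for an adiabatic process, so W = −ΔU = 26300 J.
Net over both steps: W = 12300 J, Q = -14000 J, ΔU = -26300 J.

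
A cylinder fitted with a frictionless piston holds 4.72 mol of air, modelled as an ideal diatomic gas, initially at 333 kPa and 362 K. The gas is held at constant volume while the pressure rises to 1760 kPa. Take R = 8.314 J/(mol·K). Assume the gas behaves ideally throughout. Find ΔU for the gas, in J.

152000 J

V₁ = nRT₁/P₁ = 4.72×8.314×362/333 = 42.7 L.
Isochoric: V stays 42.7 L; P/T = const ⇒ T₂ = 1910 K, P₂ = 1760 kPa.
For an ideal gas ΔU = nCvΔT with Cv = (5/2)R = 20.8 J/(mol·K).
ΔU = 4.72×20.8×(1910−362) = 152000 J.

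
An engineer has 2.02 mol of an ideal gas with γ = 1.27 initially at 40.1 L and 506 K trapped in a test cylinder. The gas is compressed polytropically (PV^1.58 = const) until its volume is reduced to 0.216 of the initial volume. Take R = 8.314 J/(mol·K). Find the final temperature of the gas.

1230 K

P₁ = nRT₁/V₁ = 2.02×8.314×506/40.1 = 212 kPa.
Polytropic n=1.58: T₂ = T₁(V₁/V₂)^(n−1) = 506×(4.63)^0.58 = 1230 K; P₂ = P₁(V₁/V₂)^n = 2390 kPa.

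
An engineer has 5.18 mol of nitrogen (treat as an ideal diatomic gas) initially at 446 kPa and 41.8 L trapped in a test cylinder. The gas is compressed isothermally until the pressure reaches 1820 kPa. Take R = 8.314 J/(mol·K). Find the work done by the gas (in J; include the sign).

T₁ = P₁V₁/(nR) = 446×41.8/(5.18×8.314) = 433 K.
Isothermal: T stays 433 K; PV = const ⇒ V₂ = 10.2 L, P₂ = 1820 kPa.
W = nRT ln(V₂/V₁) = 5.18×8.314×433×ln(0.245) = -26200 J.

-26200 J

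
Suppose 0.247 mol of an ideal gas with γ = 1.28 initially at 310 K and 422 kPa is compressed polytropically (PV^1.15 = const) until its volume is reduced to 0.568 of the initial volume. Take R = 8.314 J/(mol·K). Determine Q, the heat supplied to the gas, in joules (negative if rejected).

-174 J

V₁ = nRT₁/P₁ = 0.247×8.314×310/422 = 1.51 L.
Polytropic n=1.15: T₂ = T₁(V₁/V₂)^(n−1) = 310×(1.76)^0.15 = 337 K; P₂ = P₁(V₁/V₂)^n = 809 kPa.
W = (P₁V₁−P₂V₂)/(n−1) = (422×1.51−809×0.857)/0.15 = -376 J.
ΔU = nCvΔT = 0.247×29.7×(337−310) = 201 J.
Q = ΔU + W = -174 J.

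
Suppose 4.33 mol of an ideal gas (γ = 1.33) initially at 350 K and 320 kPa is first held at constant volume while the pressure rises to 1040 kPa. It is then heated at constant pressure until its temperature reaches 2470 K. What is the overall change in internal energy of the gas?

231000 J

V₁ = nRT₁/P₁ = 4.33×8.314×350/320 = 39.4 L.
Step 1 — Isochoric: V stays 39.4 L; P/T = const ⇒ T₂ = 1140 K, P₂ = 1040 kPa.
W = 0 (no volume change).
ΔU = nCvΔT = 4.33×25.2×(1140−350) = 85900 J.
Q = ΔU = 85900 J.
State after step 1: P = 1040 kPa, V = 39.4 L, T = 1140 K.
Step 2 — Isobaric: P stays 1040 kPa; V/T = const ⇒ T₂ = 2470 K, V₂ = 85.5 L.
W = PΔV = 1040×(85.5−39.4) kPa·L = 48000 J.
ΔU = nCvΔT = 4.33×25.2×(2470−1140) = 145000 J.
Q = ΔU + W = nCpΔT = 193000 J.
Net over both steps: W = 48000 J, Q = 279000 J, ΔU = 231000 J.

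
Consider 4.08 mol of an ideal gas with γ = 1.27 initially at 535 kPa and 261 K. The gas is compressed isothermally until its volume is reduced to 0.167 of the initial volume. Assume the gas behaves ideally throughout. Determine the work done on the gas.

V₁ = nRT₁/P₁ = 4.08×8.314×261/535 = 16.5 L.
Isothermal: T stays 261 K; PV = const ⇒ V₂ = 2.76 L, P₂ = 3200 kPa.
W = nRT ln(V₂/V₁) = 4.08×8.314×261×ln(0.167) = -15800 J.
Work done on the gas = −W_by = 15800 J.

15800 J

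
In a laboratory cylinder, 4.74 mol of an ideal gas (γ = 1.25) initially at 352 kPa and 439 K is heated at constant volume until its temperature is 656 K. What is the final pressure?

V₁ = nRT₁/P₁ = 4.74×8.314×439/352 = 49.1 L.
Isochoric: V stays 49.1 L; P/T = const ⇒ T₂ = 656 K, P₂ = 526 kPa.

526 kPa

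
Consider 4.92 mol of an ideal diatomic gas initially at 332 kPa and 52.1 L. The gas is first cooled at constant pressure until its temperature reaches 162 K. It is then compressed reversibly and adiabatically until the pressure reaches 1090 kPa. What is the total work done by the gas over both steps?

T₁ = P₁V₁/(nR) = 332×52.1/(4.92×8.314) = 423 K.
Step 1 — Isobaric: P stays 332 kPa; V/T = const ⇒ T₂ = 162 K, V₂ = 20.0 L.
W = PΔV = 332×(20.0−52.1) kPa·L = -10700 J.
ΔU = nCvΔT = 4.92×20.8×(162−423) = -26700 J.
Q = ΔU + W = nCpΔT = -37300 J.
State after step 1: P = 332 kPa, V = 20.0 L, T = 162 K.
Step 2 — Adiabatic: T₂/T₁ = (P₂/P₁)^((γ−1)/γ) ⇒ T₂ = 162×(3.28)^0.286 = 228 K; V₂ = 8.54 L.
ΔU = nCvΔT = 4.92×20.8×(228−162) = 6700 J.
Q = 0 for an adiabatic process, so W = −ΔU = -6700 J.
Net over both steps: W = -17400 J, Q = -37300 J, ΔU = -20000 J.

-17400 J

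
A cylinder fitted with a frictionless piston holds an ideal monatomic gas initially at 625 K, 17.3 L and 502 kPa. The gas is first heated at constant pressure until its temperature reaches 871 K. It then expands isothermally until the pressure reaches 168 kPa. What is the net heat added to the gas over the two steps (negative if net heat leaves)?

21800 J

n = P₁V₁/(RT₁) = 502×17.3/(8.314×625) = 1.67 mol.
Step 1 — Isobaric: P stays 502 kPa; V/T = const ⇒ T₂ = 871 K, V₂ = 24.1 L.
W = PΔV = 502×(24.1−17.3) kPa·L = 3420 J.
ΔU = nCvΔT = 1.67×12.5×(871−625) = 5130 J.
Q = ΔU + W = nCpΔT = 8550 J.
State after step 1: P = 502 kPa, V = 24.1 L, T = 871 K.
Step 2 — Isothermal: T stays 871 K; PV = const ⇒ V₂ = 72.0 L, P₂ = 168 kPa.
ΔU = 0 (ideal gas, T constant).
W = nRT ln(V₂/V₁) = 1.67×8.314×871×ln(2.99) = 13200 J.
Q = ΔU + W = 13200 J.
Net over both steps: W = 16700 J, Q = 21800 J, ΔU = 5130 J.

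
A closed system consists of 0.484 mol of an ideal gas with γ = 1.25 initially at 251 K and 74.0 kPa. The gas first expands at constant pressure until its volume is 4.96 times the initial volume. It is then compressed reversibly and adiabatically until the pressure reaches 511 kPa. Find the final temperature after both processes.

1830 K

V₁ = nRT₁/P₁ = 0.484×8.314×251/74.0 = 13.6 L.
Step 1 — Isobaric: P stays 74.0 kPa; V/T = const ⇒ T₂ = 1240 K, V₂ = 67.7 L.
W = PΔV = 74.0×(67.7−13.6) kPa·L = 4000 J.
ΔU = nCvΔT = 0.484×33.3×(1240−251) = 16000 J.
Q = ΔU + W = nCpΔT = 20000 J.
State after step 1: P = 74.0 kPa, V = 67.7 L, T = 1240 K.
Step 2 — Adiabatic: T₂/T₁ = (P₂/P₁)^((γ−1)/γ) ⇒ T₂ = 1240×(6.91)^0.200 = 1830 K; V₂ = 14.4 L.
ΔU = nCvΔT = 0.484×33.3×(1830−1240) = 9450 J.
Q = 0 for an adiabatic process, so W = −ΔU = -9450 J.
Net over both steps: W = -5450 J, Q = 20000 J, ΔU = 25500 J.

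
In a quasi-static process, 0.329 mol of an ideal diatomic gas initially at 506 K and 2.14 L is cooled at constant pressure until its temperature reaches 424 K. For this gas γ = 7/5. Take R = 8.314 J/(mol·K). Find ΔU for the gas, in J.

P₁ = nRT₁/V₁ = 0.329×8.314×506/2.14 = 647 kPa.
Isobaric: P stays 647 kPa; V/T = const ⇒ T₂ = 424 K, V₂ = 1.79 L.
For an ideal gas ΔU = nCvΔT with Cv = (5/2)R = 20.8 J/(mol·K).
ΔU = 0.329×20.8×(424−506) = -561 J.

-561 J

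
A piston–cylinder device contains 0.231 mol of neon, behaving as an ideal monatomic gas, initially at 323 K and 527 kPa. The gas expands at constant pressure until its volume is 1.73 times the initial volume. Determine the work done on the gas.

V₁ = nRT₁/P₁ = 0.231×8.314×323/527 = 1.18 L.
Isobaric: P stays 527 kPa; V/T = const ⇒ T₂ = 559 K, V₂ = 2.04 L.
W = PΔV = 527×(2.04−1.18) kPa·L = 453 J.
Work done on the gas = −W_by = -453 J.

-453 J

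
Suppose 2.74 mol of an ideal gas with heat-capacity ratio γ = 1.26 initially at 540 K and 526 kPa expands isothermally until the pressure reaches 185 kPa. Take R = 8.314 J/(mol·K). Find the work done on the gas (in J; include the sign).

-12900 J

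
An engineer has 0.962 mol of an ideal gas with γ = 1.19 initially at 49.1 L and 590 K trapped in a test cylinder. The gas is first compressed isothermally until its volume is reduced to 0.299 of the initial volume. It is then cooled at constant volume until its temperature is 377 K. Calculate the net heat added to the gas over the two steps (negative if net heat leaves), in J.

-14700 J

P₁ = nRT₁/V₁ = 0.962×8.314×590/49.1 = 96.1 kPa.
Step 1 — Isothermal: T stays 590 K; PV = const ⇒ V₂ = 14.7 L, P₂ = 321 kPa.
ΔU = 0 (ideal gas, T constant).
W = nRT ln(V₂/V₁) = 0.962×8.314×590×ln(0.299) = -5700 J.
Q = ΔU + W = -5700 J.
State after step 1: P = 321 kPa, V = 14.7 L, T = 590 K.
Step 2 — Isochoric: V stays 14.7 L; P/T = const ⇒ T₂ = 377 K, P₂ = 205 kPa.
W = 0 (no volume change).
ΔU = nCvΔT = 0.962×43.8×(377−590) = -8970 J.
Q = ΔU = -8970 J.
Net over both steps: W = -5700 J, Q = -14700 J, ΔU = -8970 J.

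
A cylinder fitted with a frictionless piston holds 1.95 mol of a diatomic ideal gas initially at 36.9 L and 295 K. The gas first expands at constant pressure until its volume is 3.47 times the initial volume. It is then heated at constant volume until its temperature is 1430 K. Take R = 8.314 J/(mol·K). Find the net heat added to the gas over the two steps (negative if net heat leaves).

P₁ = nRT₁/V₁ = 1.95×8.314×295/36.9 = 130 kPa.
Step 1 — Isobaric: P stays 130 kPa; V/T = const ⇒ T₂ = 1020 K, V₂ = 128 L.
W = PΔV = 130×(128−36.9) kPa·L = 11800 J.
ΔU = nCvΔT = 1.95×20.8×(1020−295) = 29500 J.
Q = ΔU + W = nCpΔT = 41300 J.
State after step 1: P = 130 kPa, V = 128 L, T = 1020 K.
Step 2 — Isochoric: V stays 128 L; P/T = const ⇒ T₂ = 1430 K, P₂ = 181 kPa.
W = 0 (no volume change).
ΔU = nCvΔT = 1.95×20.8×(1430−1020) = 16500 J.
Q = ΔU = 16500 J.
Net over both steps: W = 11800 J, Q = 57800 J, ΔU = 46000 J.

57800 J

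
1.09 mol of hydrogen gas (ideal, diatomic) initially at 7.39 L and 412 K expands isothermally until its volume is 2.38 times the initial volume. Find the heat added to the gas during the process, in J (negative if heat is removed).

P₁ = nRT₁/V₁ = 1.09×8.314×412/7.39 = 505 kPa.
Isothermal: T stays 412 K; PV = const ⇒ V₂ = 17.6 L, P₂ = 212 kPa.
ΔU = 0 (ideal gas, T constant).
W = nRT ln(V₂/V₁) = 1.09×8.314×412×ln(2.38) = 3240 J.
Q = ΔU + W = 3240 J.

3240 J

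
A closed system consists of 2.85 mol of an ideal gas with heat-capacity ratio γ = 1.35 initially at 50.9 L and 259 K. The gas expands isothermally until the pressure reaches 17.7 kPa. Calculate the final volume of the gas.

347 L

P₁ = nRT₁/V₁ = 2.85×8.314×259/50.9 = 121 kPa.
Isothermal: T stays 259 K; PV = const ⇒ V₂ = 347 L, P₂ = 17.7 kPa.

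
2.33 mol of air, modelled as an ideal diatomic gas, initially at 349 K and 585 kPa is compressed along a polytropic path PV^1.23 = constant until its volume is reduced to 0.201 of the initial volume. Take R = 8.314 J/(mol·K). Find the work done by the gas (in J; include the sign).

-13100 J

V₁ = nRT₁/P₁ = 2.33×8.314×349/585 = 11.6 L.
Polytropic n=1.23: T₂ = T₁(V₁/V₂)^(n−1) = 349×(4.98)^0.23 = 505 K; P₂ = P₁(V₁/V₂)^n = 4210 kPa.
W = (P₁V₁−P₂V₂)/(n−1) = (585×11.6−4210×2.32)/0.23 = -13100 J.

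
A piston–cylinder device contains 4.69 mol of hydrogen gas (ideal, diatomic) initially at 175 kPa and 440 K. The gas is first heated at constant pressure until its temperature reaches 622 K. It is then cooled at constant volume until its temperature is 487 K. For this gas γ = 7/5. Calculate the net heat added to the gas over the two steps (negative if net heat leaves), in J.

V₁ = nRT₁/P₁ = 4.69×8.314×440/175 = 98.0 L.
Step 1 — Isobaric: P stays 175 kPa; V/T = const ⇒ T₂ = 622 K, V₂ = 139 L.
W = PΔV = 175×(139−98.0) kPa·L = 7100 J.
ΔU = nCvΔT = 4.69×20.8×(622−440) = 17700 J.
Q = ΔU + W = nCpΔT = 24800 J.
State after step 1: P = 175 kPa, V = 139 L, T = 622 K.
Step 2 — Isochoric: V stays 139 L; P/T = const ⇒ T₂ = 487 K, P₂ = 137 kPa.
W = 0 (no volume change).
ΔU = nCvΔT = 4.69×20.8×(487−622) = -13200 J.
Q = ΔU = -13200 J.
Net over both steps: W = 7100 J, Q = 11700 J, ΔU = 4580 J.

11700 J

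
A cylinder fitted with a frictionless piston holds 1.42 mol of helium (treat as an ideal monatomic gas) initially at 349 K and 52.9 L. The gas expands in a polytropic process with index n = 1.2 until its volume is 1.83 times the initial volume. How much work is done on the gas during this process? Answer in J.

-2350 J

P₁ = nRT₁/V₁ = 1.42×8.314×349/52.9 = 77.9 kPa.
Polytropic n=1.2: T₂ = T₁(V₁/V₂)^(n−1) = 349×(0.546)^0.20 = 309 K; P₂ = P₁(V₁/V₂)^n = 37.7 kPa.
W = (P₁V₁−P₂V₂)/(n−1) = (77.9×52.9−37.7×96.8)/0.20 = 2350 J.
Work done on the gas = −W_by = -2350 J.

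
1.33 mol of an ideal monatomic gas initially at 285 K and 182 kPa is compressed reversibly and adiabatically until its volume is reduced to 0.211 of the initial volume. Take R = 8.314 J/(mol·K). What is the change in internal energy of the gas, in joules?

8610 J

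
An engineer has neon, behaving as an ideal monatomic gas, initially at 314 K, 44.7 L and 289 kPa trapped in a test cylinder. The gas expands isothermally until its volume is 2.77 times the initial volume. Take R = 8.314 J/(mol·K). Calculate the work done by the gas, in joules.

n = P₁V₁/(RT₁) = 289×44.7/(8.314×314) = 4.95 mol.
Isothermal: T stays 314 K; PV = const ⇒ V₂ = 124 L, P₂ = 104 kPa.
W = nRT ln(V₂/V₁) = 4.95×8.314×314×ln(2.77) = 13200 J.

13200 J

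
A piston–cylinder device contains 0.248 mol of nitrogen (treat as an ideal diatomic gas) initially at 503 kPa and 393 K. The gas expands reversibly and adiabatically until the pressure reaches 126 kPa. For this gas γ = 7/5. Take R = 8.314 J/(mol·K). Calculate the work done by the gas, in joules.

V₁ = nRT₁/P₁ = 0.248×8.314×393/503 = 1.61 L.
Adiabatic: T₂/T₁ = (P₂/P₁)^((γ−1)/γ) ⇒ T₂ = 393×(0.250)^0.286 = 265 K; V₂ = 4.33 L.
ΔU = nCvΔT = 0.248×20.8×(265−393) = -662 J.
Q = 0 for an adiabatic process, so W = −ΔU = 662 J.

662 J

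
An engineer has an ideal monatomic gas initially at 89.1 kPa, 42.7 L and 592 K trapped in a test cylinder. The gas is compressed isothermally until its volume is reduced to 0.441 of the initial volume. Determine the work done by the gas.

n = P₁V₁/(RT₁) = 89.1×42.7/(8.314×592) = 0.773 mol.
Isothermal: T stays 592 K; PV = const ⇒ V₂ = 18.8 L, P₂ = 202 kPa.
W = nRT ln(V₂/V₁) = 0.773×8.314×592×ln(0.441) = -3110 J.

-3110 J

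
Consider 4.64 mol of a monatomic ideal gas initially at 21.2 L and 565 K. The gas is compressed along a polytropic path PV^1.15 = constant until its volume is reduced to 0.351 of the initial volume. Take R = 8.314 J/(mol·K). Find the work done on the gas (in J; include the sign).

24700 J

P₁ = nRT₁/V₁ = 4.64×8.314×565/21.2 = 1030 kPa.
Polytropic n=1.15: T₂ = T₁(V₁/V₂)^(n−1) = 565×(2.85)^0.15 = 661 K; P₂ = P₁(V₁/V₂)^n = 3430 kPa.
W = (P₁V₁−P₂V₂)/(n−1) = (1030×21.2−3430×7.44)/0.15 = -24700 J.
Work done on the gas = −W_by = 24700 J.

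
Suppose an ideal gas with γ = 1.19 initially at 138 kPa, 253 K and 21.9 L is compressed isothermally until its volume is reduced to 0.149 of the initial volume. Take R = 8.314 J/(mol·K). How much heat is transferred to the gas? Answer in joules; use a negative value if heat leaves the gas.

n = P₁V₁/(RT₁) = 138×21.9/(8.314×253) = 1.44 mol.
Isothermal: T stays 253 K; PV = const ⇒ V₂ = 3.26 L, P₂ = 926 kPa.
ΔU = 0 (ideal gas, T constant).
W = nRT ln(V₂/V₁) = 1.44×8.314×253×ln(0.149) = -5750 J.
Q = ΔU + W = -5750 J.

-5750 J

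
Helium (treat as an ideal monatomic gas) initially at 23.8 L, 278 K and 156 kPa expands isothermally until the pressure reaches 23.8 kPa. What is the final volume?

Isothermal: T stays 278 K; PV = const ⇒ V₂ = 156 L, P₂ = 23.8 kPa.

156 L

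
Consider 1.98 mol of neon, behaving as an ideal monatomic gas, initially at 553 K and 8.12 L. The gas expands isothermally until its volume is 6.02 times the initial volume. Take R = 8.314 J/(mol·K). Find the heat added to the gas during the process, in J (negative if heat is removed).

P₁ = nRT₁/V₁ = 1.98×8.314×553/8.12 = 1120 kPa.
Isothermal: T stays 553 K; PV = const ⇒ V₂ = 48.9 L, P₂ = 186 kPa.
ΔU = 0 (ideal gas, T constant).
W = nRT ln(V₂/V₁) = 1.98×8.314×553×ln(6.02) = 16300 J.
Q = ΔU + W = 16300 J.

16300 J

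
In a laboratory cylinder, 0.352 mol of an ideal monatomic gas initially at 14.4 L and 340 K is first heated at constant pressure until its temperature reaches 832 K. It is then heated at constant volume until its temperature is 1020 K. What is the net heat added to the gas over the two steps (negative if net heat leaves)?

4420 J

P₁ = nRT₁/V₁ = 0.352×8.314×340/14.4 = 69.1 kPa.
Step 1 — Isobaric: P stays 69.1 kPa; V/T = const ⇒ T₂ = 832 K, V₂ = 35.2 L.
W = PΔV = 69.1×(35.2−14.4) kPa·L = 1440 J.
ΔU = nCvΔT = 0.352×12.5×(832−340) = 2160 J.
Q = ΔU + W = nCpΔT = 3600 J.
State after step 1: P = 69.1 kPa, V = 35.2 L, T = 832 K.
Step 2 — Isochoric: V stays 35.2 L; P/T = const ⇒ T₂ = 1020 K, P₂ = 84.7 kPa.
W = 0 (no volume change).
ΔU = nCvΔT = 0.352×12.5×(1020−832) = 825 J.
Q = ΔU = 825 J.
Net over both steps: W = 1440 J, Q = 4420 J, ΔU = 2990 J.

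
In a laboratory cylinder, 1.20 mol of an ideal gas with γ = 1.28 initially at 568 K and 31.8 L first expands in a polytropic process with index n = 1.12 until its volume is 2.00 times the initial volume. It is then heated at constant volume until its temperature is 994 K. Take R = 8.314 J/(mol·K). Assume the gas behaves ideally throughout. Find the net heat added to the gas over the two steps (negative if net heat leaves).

18900 J

P₁ = nRT₁/V₁ = 1.20×8.314×568/31.8 = 178 kPa.
Step 1 — Polytropic n=1.12: T₂ = T₁(V₁/V₂)^(n−1) = 568×(0.500)^0.12 = 523 K; P₂ = P₁(V₁/V₂)^n = 82.0 kPa.
W = (P₁V₁−P₂V₂)/(n−1) = (178×31.8−82.0×63.6)/0.12 = 3770 J.
ΔU = nCvΔT = 1.20×29.7×(523−568) = -1620 J.
Q = ΔU + W = 2150 J.
State after step 1: P = 82.0 kPa, V = 63.6 L, T = 523 K.
Step 2 — Isochoric: V stays 63.6 L; P/T = const ⇒ T₂ = 994 K, P₂ = 156 kPa.
W = 0 (no volume change).
ΔU = nCvΔT = 1.20×29.7×(994−523) = 16800 J.
Q = ΔU = 16800 J.
Net over both steps: W = 3770 J, Q = 18900 J, ΔU = 15200 J.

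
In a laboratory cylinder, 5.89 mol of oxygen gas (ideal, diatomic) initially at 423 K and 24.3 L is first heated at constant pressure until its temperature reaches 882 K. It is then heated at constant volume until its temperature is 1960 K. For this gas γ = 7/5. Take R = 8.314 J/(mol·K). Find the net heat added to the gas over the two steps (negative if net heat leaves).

211000 J

P₁ = nRT₁/V₁ = 5.89×8.314×423/24.3 = 852 kPa.
Step 1 — Isobaric: P stays 852 kPa; V/T = const ⇒ T₂ = 882 K, V₂ = 50.7 L.
W = PΔV = 852×(50.7−24.3) kPa·L = 22500 J.
ΔU = nCvΔT = 5.89×20.8×(882−423) = 56200 J.
Q = ΔU + W = nCpΔT = 78700 J.
State after step 1: P = 852 kPa, V = 50.7 L, T = 882 K.
Step 2 — Isochoric: V stays 50.7 L; P/T = const ⇒ T₂ = 1960 K, P₂ = 1890 kPa.
W = 0 (no volume change).
ΔU = nCvΔT = 5.89×20.8×(1960−882) = 132000 J.
Q = ΔU = 132000 J.
Net over both steps: W = 22500 J, Q = 211000 J, ΔU = 188000 J.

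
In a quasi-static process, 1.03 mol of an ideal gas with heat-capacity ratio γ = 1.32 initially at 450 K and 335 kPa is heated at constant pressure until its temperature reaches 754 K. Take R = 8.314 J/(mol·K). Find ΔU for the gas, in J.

8140 J

V₁ = nRT₁/P₁ = 1.03×8.314×450/335 = 11.5 L.
Isobaric: P stays 335 kPa; V/T = const ⇒ T₂ = 754 K, V₂ = 19.3 L.
For an ideal gas ΔU = nCvΔT with Cv = R/(γ−1) = 26.0 J/(mol·K).
ΔU = 1.03×26.0×(754−450) = 8140 J.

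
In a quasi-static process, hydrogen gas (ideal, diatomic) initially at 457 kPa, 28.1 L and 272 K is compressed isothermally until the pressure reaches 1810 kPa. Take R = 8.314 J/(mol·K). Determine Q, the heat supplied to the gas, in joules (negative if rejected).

-17700 J

n = P₁V₁/(RT₁) = 457×28.1/(8.314×272) = 5.68 mol.
Isothermal: T stays 272 K; PV = const ⇒ V₂ = 7.09 L, P₂ = 1810 kPa.
ΔU = 0 (ideal gas, T constant).
W = nRT ln(V₂/V₁) = 5.68×8.314×272×ln(0.252) = -17700 J.
Q = ΔU + W = -17700 J.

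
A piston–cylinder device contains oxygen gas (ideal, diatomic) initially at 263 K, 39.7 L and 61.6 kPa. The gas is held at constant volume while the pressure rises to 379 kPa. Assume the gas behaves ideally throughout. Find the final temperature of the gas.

Isochoric: V stays 39.7 L; P/T = const ⇒ T₂ = 1620 K, P₂ = 379 kPa.

1620 K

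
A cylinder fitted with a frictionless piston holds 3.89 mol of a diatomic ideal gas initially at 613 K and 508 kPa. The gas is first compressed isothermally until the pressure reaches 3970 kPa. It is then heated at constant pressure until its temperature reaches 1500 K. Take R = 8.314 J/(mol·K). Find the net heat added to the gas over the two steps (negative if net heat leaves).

59600 J

V₁ = nRT₁/P₁ = 3.89×8.314×613/508 = 39.0 L.
Step 1 — Isothermal: T stays 613 K; PV = const ⇒ V₂ = 4.99 L, P₂ = 3970 kPa.
ΔU = 0 (ideal gas, T constant).
W = nRT ln(V₂/V₁) = 3.89×8.314×613×ln(0.128) = -40800 J.
Q = ΔU + W = -40800 J.
State after step 1: P = 3970 kPa, V = 4.99 L, T = 613 K.
Step 2 — Isobaric: P stays 3970 kPa; V/T = const ⇒ T₂ = 1500 K, V₂ = 12.2 L.
W = PΔV = 3970×(12.2−4.99) kPa·L = 28700 J.
ΔU = nCvΔT = 3.89×20.8×(1500−613) = 71700 J.
Q = ΔU + W = nCpΔT = 100000 J.
Net over both steps: W = -12100 J, Q = 59600 J, ΔU = 71700 J.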